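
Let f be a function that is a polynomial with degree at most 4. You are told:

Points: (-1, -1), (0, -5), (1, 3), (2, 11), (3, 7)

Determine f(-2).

27

Write f(t) = at^4 + bt³ + ct² + dt + e; the 5 given values yield a linear system in the 5 coefficients.
Solving, the leading coefficient vanishes, and f(t) = -2t³ + 6t² + 4t - 5.
Then f(-2) = 27.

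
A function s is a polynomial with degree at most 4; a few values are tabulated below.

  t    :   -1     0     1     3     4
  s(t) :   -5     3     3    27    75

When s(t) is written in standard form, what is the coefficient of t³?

Write s(t) = at^4 + bt³ + ct² + dt + e; the 5 given values yield a linear system in the 5 coefficients.
Solving, the leading coefficient vanishes, and s(t) = 2t³ - 4t² + 2t + 3.
The coefficient of t³ is 2.

2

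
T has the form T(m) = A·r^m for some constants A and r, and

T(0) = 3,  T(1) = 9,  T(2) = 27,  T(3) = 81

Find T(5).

Consecutive ratio: 9/3 = 3, and 27/9 = 3, so r = 3.
Then A·3^0 = 3 gives A = 3, and T(m) = 3·3^m.
T(5) = 3·3^5 = 729.

729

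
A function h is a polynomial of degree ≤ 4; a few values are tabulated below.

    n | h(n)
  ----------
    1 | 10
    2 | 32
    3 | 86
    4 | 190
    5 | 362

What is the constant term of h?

First differences: 22, 54, 104, 172. Second differences: 32, 50, 68. Third differences: 18, 18.
Level-3 differences are constant, so h has degree 3.
Fitting a degree-3 polynomial gives h(n) = 3n³ - 2n² + 7n + 2.
The constant term is h(0) = 2.

2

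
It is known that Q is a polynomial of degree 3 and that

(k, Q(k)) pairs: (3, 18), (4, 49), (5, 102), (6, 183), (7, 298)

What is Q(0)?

-3

First differences: 31, 53, 81, 115. Second differences: 22, 28, 34. Third differences: 6, 6.
Level-3 differences are constant, so Q has degree 3.
Fitting a degree-3 polynomial gives Q(k) = k³ - k² + k - 3.
The constant term is Q(0) = -3.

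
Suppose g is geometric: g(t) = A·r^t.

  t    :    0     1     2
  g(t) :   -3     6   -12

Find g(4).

-48

Consecutive ratio: 6/(-3) = -2, and -12/6 = -2, so r = -2.
Then A·(-2)^0 = -3 gives A = -3, and g(t) = -3·(-2)^t.
g(4) = -3·(-2)^4 = -48.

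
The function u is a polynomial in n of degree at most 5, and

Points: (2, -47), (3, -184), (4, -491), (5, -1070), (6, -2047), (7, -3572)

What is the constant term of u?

First differences: -137, -307, -579, -977, -1525. Second differences: -170, -272, -398, -548. Third differences: -102, -126, -150. Fourth differences: -24, -24.
Level-4 differences are constant, so u has degree 4.
Fitting a degree-4 polynomial gives u(n) = -n^4 - 3n³ - 3n² + 5.
The constant term is u(0) = 5.

5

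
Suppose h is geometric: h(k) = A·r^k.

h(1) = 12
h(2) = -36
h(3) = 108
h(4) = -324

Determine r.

Consecutive ratio: -36/12 = -3, and 108/(-36) = -3, so r = -3.
Then A·(-3)^1 = 12 gives A = -4, and h(k) = -4·(-3)^k.

-3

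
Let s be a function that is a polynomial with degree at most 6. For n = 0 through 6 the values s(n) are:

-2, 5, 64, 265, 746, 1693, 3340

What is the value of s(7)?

5969

Write s(n) = an^6 + bn^5 + cn^4 + dn³ + en² + pn + q; the 7 given values yield a linear system in the 7 coefficients.
Solving, the top 2 coefficients vanish, and s(n) = 2n^4 + 3n³ + 3n² - n - 2.
Then s(7) = 5969.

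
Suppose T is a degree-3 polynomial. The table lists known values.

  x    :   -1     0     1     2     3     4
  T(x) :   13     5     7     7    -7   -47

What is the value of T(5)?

First differences: -8, 2, 0, -14, -40. Second differences: 10, -2, -14, -26. Third differences: -12, -12, -12.
Level-3 differences are constant, so T has degree 3.
Fitting a degree-3 polynomial gives T(x) = -2x³ + 5x² - x + 5.
Then T(5) = -125.

-125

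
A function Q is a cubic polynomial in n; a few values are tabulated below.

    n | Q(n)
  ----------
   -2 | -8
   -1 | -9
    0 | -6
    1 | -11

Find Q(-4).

Write Q(n) = an³ + bn² + cn + d; the 4 given values yield a linear system in the 4 coefficients.
Solving, Q(n) = -2n³ - 4n² + n - 6.
Then Q(-4) = 54.

54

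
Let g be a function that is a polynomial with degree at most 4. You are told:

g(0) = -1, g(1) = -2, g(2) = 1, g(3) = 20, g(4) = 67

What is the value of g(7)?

496

First differences: -1, 3, 19, 47. Second differences: 4, 16, 28. Third differences: 12, 12.
Level-3 differences are constant, so g has degree 3.
Fitting a degree-3 polynomial gives g(x) = 2x³ - 4x² + x - 1.
Then g(7) = 496.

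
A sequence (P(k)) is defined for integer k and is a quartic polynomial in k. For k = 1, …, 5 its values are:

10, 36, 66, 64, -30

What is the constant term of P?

0

Write P(k) = ak^4 + bk³ + ck² + dk + e; the 5 given values yield a linear system in the 5 coefficients.
Solving, P(k) = -k^4 + 4k³ + 3k² + 4k.
The constant term is P(0) = 0.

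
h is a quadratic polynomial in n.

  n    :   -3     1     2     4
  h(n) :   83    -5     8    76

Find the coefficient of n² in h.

Write h(n) = an² + bn + c; the 4 given values yield a linear system in the 3 coefficients.
Solving, h(n) = 7n² - 8n - 4.
The coefficient of n² is 7.

7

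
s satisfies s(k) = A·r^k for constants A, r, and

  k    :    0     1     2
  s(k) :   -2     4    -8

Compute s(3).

16

Consecutive ratio: 4/(-2) = -2, and -8/4 = -2, so r = -2.
Then A·(-2)^0 = -2 gives A = -2, and s(k) = -2·(-2)^k.
s(3) = -2·(-2)^3 = 16.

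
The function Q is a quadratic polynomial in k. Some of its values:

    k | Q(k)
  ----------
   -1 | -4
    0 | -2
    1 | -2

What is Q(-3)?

Write Q(k) = ak² + bk + c; the 3 given values yield a linear system in the 3 coefficients.
Solving, Q(k) = -k² + k - 2.
Then Q(-3) = -14.

-14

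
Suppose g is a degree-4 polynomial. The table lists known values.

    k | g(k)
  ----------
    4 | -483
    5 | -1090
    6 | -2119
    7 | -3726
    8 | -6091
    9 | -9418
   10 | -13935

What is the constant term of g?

First differences: -607, -1029, -1607, -2365, -3327, -4517. Second differences: -422, -578, -758, -962, -1190. Third differences: -156, -180, -204, -228. Fourth differences: -24, -24, -24.
Level-4 differences are constant, so g has degree 4.
Fitting a degree-4 polynomial gives g(k) = -k^4 - 4k³ + 6k + 5.
The constant term is g(0) = 5.

5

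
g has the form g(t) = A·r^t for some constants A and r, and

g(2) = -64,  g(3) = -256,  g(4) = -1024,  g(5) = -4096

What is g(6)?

-16384

Consecutive ratio: -256/(-64) = 4, and -1024/(-256) = 4, so r = 4.
Then A·4^2 = -64 gives A = -4, and g(t) = -4·4^t.
g(6) = -4·4^6 = -16384.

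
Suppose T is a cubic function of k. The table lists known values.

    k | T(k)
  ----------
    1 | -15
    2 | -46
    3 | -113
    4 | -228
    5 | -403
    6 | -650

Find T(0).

First differences: -31, -67, -115, -175, -247. Second differences: -36, -48, -60, -72. Third differences: -12, -12, -12.
Level-3 differences are constant, so T has degree 3.
Fitting a degree-3 polynomial gives T(k) = -2k³ - 6k² + k - 8.
Then T(0) = -8.

-8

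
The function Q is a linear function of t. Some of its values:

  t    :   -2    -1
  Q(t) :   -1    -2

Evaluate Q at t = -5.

Write Q(t) = at + b; the 2 given values yield a linear system in the 2 coefficients.
Solving, Q(t) = -t - 3.
Then Q(-5) = 2.

2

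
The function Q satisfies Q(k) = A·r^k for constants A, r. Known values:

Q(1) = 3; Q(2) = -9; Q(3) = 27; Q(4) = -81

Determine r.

Consecutive ratio: -9/3 = -3, and 27/(-9) = -3, so r = -3.
Then A·(-3)^1 = 3 gives A = -1, and Q(k) = -1·(-3)^k.

-3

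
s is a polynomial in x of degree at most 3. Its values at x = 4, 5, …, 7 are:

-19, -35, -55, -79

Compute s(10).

Write s(x) = ax³ + bx² + cx + d; the 4 given values yield a linear system in the 4 coefficients.
Solving, the leading coefficient vanishes, and s(x) = -2x² + 2x + 5.
Then s(10) = -175.

-175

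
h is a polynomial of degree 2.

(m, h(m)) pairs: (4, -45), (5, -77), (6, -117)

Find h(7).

Write h(m) = am² + bm + c; the 3 given values yield a linear system in the 3 coefficients.
Solving, h(m) = -4m² + 4m + 3.
Then h(7) = -165.

-165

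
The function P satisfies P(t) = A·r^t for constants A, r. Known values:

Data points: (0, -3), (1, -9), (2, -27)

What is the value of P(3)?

Consecutive ratio: -9/(-3) = 3, and -27/(-9) = 3, so r = 3.
Then A·3^0 = -3 gives A = -3, and P(t) = -3·3^t.
P(3) = -3·3^3 = -81.

-81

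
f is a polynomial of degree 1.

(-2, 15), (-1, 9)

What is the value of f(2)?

-9

Write f(n) = an + b; the 2 given values yield a linear system in the 2 coefficients.
Solving, f(n) = -6n + 3.
Then f(2) = -9.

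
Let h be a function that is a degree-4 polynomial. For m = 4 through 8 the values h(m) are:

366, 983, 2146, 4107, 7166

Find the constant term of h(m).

Write h(m) = am^4 + bm³ + cm² + dm + e; the 5 given values yield a linear system in the 5 coefficients.
Solving, h(m) = 2m^4 - 2m³ + m² - 8m - 2.
The constant term is h(0) = -2.

-2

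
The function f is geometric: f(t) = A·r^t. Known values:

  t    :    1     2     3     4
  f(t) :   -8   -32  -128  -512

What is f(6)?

-8192

Consecutive ratio: -32/(-8) = 4, and -128/(-32) = 4, so r = 4.
Then A·4^1 = -8 gives A = -2, and f(t) = -2·4^t.
f(6) = -2·4^6 = -8192.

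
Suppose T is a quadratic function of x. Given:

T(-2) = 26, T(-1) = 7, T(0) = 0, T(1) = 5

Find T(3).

Write T(x) = ax² + bx + c; the 4 given values yield a linear system in the 3 coefficients.
Solving, T(x) = 6x² - x.
Then T(3) = 51.

51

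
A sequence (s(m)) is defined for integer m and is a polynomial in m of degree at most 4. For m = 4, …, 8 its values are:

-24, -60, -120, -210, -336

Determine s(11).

-990

Write s(m) = am^4 + bm³ + cm² + dm + e; the 5 given values yield a linear system in the 5 coefficients.
Solving, the leading coefficient vanishes, and s(m) = -m³ + 3m² - 2m.
Then s(11) = -990.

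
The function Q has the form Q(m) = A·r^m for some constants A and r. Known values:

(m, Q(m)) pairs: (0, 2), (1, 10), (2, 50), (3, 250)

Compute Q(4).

1250

Consecutive ratio: 10/2 = 5, and 50/10 = 5, so r = 5.
Then A·5^0 = 2 gives A = 2, and Q(m) = 2·5^m.
Q(4) = 2·5^4 = 1250.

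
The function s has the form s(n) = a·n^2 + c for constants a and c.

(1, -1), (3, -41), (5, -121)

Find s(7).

-241

From s(1) = -1 and s(3) = -41: 1a + c = -1 and 9a + c = -41.
Subtracting: 8a = -40, so a = -5; then c = -1 − (-5)·1 = 4.
So s(n) = -5n² + 4, and s(7) = -241.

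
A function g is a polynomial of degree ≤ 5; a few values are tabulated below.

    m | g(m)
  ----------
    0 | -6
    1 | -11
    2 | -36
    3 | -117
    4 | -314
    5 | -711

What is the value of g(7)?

-2561

First differences: -5, -25, -81, -197, -397. Second differences: -20, -56, -116, -200. Third differences: -36, -60, -84. Fourth differences: -24, -24.
Level-4 differences are constant, so g has degree 4.
Fitting a degree-4 polynomial gives g(m) = -m^4 - 3m² - m - 6.
Then g(7) = -2561.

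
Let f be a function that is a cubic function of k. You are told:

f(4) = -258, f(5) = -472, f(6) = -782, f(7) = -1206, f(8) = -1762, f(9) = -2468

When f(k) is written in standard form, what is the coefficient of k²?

First differences: -214, -310, -424, -556, -706. Second differences: -96, -114, -132, -150. Third differences: -18, -18, -18.
Level-3 differences are constant, so f has degree 3.
Fitting a degree-3 polynomial gives f(k) = -3k³ - 3k² - 4k - 2.
The coefficient of k² is -3.

-3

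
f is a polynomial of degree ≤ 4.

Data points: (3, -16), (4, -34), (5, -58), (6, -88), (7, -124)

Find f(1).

2

First differences: -18, -24, -30, -36. Second differences: -6, -6, -6.
Level-2 differences are constant, so f has degree 2.
Fitting a degree-2 polynomial gives f(n) = -3n² + 3n + 2.
Then f(1) = 2.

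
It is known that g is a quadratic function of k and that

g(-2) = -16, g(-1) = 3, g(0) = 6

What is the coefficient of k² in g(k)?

-8

Write g(k) = ak² + bk + c; the 3 given values yield a linear system in the 3 coefficients.
Solving, g(k) = -8k² - 5k + 6.
The coefficient of k² is -8.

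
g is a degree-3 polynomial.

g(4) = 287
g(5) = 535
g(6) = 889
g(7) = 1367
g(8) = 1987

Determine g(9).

First differences: 248, 354, 478, 620. Second differences: 106, 124, 142. Third differences: 18, 18.
Level-3 differences are constant, so g has degree 3.
Fitting a degree-3 polynomial gives g(n) = 3n³ + 8n² - 7n - 5.
Then g(9) = 2767.

2767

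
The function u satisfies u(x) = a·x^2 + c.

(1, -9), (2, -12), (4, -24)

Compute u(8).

From u(1) = -9 and u(2) = -12: 1a + c = -9 and 4a + c = -12.
Subtracting: 3a = -3, so a = -1; then c = -9 − (-1)·1 = -8.
So u(x) = -1x² − 8, and u(8) = -72.

-72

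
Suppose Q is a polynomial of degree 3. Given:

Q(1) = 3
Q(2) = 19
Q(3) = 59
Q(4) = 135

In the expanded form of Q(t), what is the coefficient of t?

2

Write Q(t) = at³ + bt² + ct + d; the 4 given values yield a linear system in the 4 coefficients.
Solving, Q(t) = 2t³ + 2t - 1.
The coefficient of t is 2.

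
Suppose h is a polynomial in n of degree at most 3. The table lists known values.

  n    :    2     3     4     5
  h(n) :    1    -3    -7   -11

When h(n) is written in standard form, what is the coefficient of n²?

Write h(n) = an³ + bn² + cn + d; the 4 given values yield a linear system in the 4 coefficients.
Solving, the top 2 coefficients vanish, and h(n) = -4n + 9.
The coefficient of n² is 0.

0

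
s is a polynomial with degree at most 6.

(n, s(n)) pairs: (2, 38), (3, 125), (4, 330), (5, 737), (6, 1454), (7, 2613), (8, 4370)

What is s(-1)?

First differences: 87, 205, 407, 717, 1159, 1757. Second differences: 118, 202, 310, 442, 598. Third differences: 84, 108, 132, 156. Fourth differences: 24, 24, 24.
Level-4 differences are constant, so s has degree 4.
Fitting a degree-4 polynomial gives s(n) = n^4 + 4n² + 2n + 2.
Then s(-1) = 5.

5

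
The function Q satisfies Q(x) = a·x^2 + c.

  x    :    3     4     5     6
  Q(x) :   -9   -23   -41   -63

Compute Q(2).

From Q(3) = -9 and Q(4) = -23: 9a + c = -9 and 16a + c = -23.
Subtracting: 7a = -14, so a = -2; then c = -9 − (-2)·9 = 9.
So Q(x) = -2x² + 9, and Q(2) = 1.

1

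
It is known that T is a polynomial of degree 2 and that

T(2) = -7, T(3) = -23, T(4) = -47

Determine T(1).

1

Write T(x) = ax² + bx + c; the 3 given values yield a linear system in the 3 coefficients.
Solving, T(x) = -4x² + 4x + 1.
Then T(1) = 1.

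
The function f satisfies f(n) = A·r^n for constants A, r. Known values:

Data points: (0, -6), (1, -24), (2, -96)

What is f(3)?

Consecutive ratio: -24/(-6) = 4, and -96/(-24) = 4, so r = 4.
Then A·4^0 = -6 gives A = -6, and f(n) = -6·4^n.
f(3) = -6·4^3 = -384.

-384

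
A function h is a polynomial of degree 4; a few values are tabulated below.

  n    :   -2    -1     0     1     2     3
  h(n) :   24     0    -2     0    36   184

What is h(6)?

First differences: -24, -2, 2, 36, 148. Second differences: 22, 4, 34, 112. Third differences: -18, 30, 78. Fourth differences: 48, 48.
Level-4 differences are constant, so h has degree 4.
Fitting a degree-4 polynomial gives h(n) = 2n^4 + n³ - n - 2.
Then h(6) = 2800.

2800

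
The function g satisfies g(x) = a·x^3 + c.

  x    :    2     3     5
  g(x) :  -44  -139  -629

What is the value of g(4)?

-324

From g(2) = -44 and g(3) = -139: 8a + c = -44 and 27a + c = -139.
Subtracting: 19a = -95, so a = -5; then c = -44 − (-5)·8 = -4.
So g(x) = -5x³ − 4, and g(4) = -324.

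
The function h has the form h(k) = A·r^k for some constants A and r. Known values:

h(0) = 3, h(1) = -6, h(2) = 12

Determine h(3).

-24

Consecutive ratio: -6/3 = -2, and 12/(-6) = -2, so r = -2.
Then A·(-2)^0 = 3 gives A = 3, and h(k) = 3·(-2)^k.
h(3) = 3·(-2)^3 = -24.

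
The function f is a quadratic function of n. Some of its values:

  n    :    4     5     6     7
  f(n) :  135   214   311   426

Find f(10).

879

Write f(n) = an² + bn + c; the 4 given values yield a linear system in the 3 coefficients.
Solving, f(n) = 9n² - 2n - 1.
Then f(10) = 879.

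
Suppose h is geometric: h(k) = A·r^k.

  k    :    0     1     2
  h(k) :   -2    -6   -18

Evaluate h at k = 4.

Consecutive ratio: -6/(-2) = 3, and -18/(-6) = 3, so r = 3.
Then A·3^0 = -2 gives A = -2, and h(k) = -2·3^k.
h(4) = -2·3^4 = -162.

-162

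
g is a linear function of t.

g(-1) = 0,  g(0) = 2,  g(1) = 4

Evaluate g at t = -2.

-2

Write g(t) = at + b; the 3 given values yield a linear system in the 2 coefficients.
Solving, g(t) = 2t + 2.
Then g(-2) = -2.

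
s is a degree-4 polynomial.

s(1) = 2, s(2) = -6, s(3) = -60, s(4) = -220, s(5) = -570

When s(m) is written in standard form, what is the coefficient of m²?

2

Write s(m) = am^4 + bm³ + cm² + dm + e; the 5 given values yield a linear system in the 5 coefficients.
Solving, s(m) = -m^4 + 2m² + m.
The coefficient of m² is 2.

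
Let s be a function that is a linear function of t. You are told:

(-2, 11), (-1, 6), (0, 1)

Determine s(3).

-14

First differences: -5, -5.
Level-1 differences are constant, so s has degree 1.
Fitting a degree-1 polynomial gives s(t) = -5t + 1.
Then s(3) = -14.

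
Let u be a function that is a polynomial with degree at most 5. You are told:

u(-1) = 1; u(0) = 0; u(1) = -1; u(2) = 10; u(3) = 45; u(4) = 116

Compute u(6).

Write u(n) = an^5 + bn^4 + cn³ + dn² + en + p; the 6 given values yield a linear system in the 6 coefficients.
Solving, the top 2 coefficients vanish, and u(n) = 2n³ - 3n.
Then u(6) = 414.

414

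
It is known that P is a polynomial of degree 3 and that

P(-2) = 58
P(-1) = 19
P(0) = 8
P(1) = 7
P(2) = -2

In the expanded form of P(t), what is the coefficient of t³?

-3

Write P(t) = at³ + bt² + ct + d; the 5 given values yield a linear system in the 4 coefficients.
Solving, P(t) = -3t³ + 5t² - 3t + 8.
The coefficient of t³ is -3.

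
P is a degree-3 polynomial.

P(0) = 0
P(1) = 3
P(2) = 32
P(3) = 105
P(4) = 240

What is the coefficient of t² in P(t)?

4

First differences: 3, 29, 73, 135. Second differences: 26, 44, 62. Third differences: 18, 18.
Level-3 differences are constant, so P has degree 3.
Fitting a degree-3 polynomial gives P(t) = 3t³ + 4t² - 4t.
The coefficient of t² is 4.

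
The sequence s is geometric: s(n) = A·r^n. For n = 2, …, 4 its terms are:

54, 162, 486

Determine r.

Consecutive ratio: 162/54 = 3, and 486/162 = 3, so r = 3.
Then A·3^2 = 54 gives A = 6, and s(n) = 6·3^n.

3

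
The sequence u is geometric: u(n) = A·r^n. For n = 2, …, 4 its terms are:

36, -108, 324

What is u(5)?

Consecutive ratio: -108/36 = -3, and 324/(-108) = -3, so r = -3.
Then A·(-3)^2 = 36 gives A = 4, and u(n) = 4·(-3)^n.
u(5) = 4·(-3)^5 = -972.

-972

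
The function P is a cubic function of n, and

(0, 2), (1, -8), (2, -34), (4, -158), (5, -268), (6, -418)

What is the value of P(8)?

Write P(n) = an³ + bn² + cn + d; the 6 given values yield a linear system in the 4 coefficients.
Solving, P(n) = -n³ - 5n² - 4n + 2.
Then P(8) = -862.

-862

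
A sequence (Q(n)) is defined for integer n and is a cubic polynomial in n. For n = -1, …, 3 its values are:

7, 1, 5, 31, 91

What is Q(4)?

197

First differences: -6, 4, 26, 60. Second differences: 10, 22, 34. Third differences: 12, 12.
Level-3 differences are constant, so Q has degree 3.
Fitting a degree-3 polynomial gives Q(n) = 2n³ + 5n² - 3n + 1.
Then Q(4) = 197.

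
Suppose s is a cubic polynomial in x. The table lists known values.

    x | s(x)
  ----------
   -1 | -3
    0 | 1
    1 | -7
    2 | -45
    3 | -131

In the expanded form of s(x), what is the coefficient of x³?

-3

First differences: 4, -8, -38, -86. Second differences: -12, -30, -48. Third differences: -18, -18.
Level-3 differences are constant, so s has degree 3.
Fitting a degree-3 polynomial gives s(x) = -3x³ - 6x² + x + 1.
The coefficient of x³ is -3.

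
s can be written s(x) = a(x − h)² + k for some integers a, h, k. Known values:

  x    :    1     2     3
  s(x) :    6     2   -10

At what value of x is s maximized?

1

First differences -4, -12; second difference -8 = 2a, so a = -4.
Expanding, the x-coefficient is −2ah = 8h; matching it to the data gives h = 1, and then k = 6.
So s(x) = -4(x − 1)² + 6.
Hence h = 1.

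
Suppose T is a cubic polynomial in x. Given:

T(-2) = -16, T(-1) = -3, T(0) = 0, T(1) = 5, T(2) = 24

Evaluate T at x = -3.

-51

First differences: 13, 3, 5, 19. Second differences: -10, 2, 14. Third differences: 12, 12.
Level-3 differences are constant, so T has degree 3.
Fitting a degree-3 polynomial gives T(x) = 2x³ + x² + 2x.
Then T(-3) = -51.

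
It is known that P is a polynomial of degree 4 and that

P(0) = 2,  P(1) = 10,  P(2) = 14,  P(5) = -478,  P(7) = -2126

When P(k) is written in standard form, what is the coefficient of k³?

0

Write P(k) = ak^4 + bk³ + ck² + dk + e; the 5 given values yield a linear system in the 5 coefficients.
Solving, P(k) = -k^4 + 5k² + 4k + 2.
The coefficient of k³ is 0.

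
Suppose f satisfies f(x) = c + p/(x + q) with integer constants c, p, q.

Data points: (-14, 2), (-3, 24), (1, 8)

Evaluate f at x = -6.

(f(x) − c)(x + q) = p for each data point; the three points give a linear system in c and q, then p follows.
Solving: c = 4, q = 4, p = 20, so f(x) = 4 + 20/(x + 4).
Then f(-6) = 4 + 20/(-2) = -6.

-6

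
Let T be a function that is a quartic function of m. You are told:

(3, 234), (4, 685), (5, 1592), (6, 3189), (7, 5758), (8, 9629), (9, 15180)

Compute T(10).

First differences: 451, 907, 1597, 2569, 3871, 5551. Second differences: 456, 690, 972, 1302, 1680. Third differences: 234, 282, 330, 378. Fourth differences: 48, 48, 48.
Level-4 differences are constant, so T has degree 4.
Fitting a degree-4 polynomial gives T(m) = 2m^4 + 3m³ - 2m² + 4m - 3.
Then T(10) = 22837.

22837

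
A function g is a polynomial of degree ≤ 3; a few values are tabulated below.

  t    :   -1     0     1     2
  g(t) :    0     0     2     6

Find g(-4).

12

First differences: 0, 2, 4. Second differences: 2, 2.
Level-2 differences are constant, so g has degree 2.
Fitting a degree-2 polynomial gives g(t) = t² + t.
Then g(-4) = 12.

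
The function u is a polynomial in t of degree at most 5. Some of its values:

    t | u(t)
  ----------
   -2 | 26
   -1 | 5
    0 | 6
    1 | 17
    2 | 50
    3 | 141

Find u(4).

Write u(t) = at^5 + bt^4 + ct³ + dt² + et + p; the 6 given values yield a linear system in the 6 coefficients.
Solving, the leading coefficient vanishes, and u(t) = t^4 + 4t² + 6t + 6.
Then u(4) = 350.

350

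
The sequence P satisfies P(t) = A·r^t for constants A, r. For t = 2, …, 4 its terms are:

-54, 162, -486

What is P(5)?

Consecutive ratio: 162/(-54) = -3, and -486/162 = -3, so r = -3.
Then A·(-3)^2 = -54 gives A = -6, and P(t) = -6·(-3)^t.
P(5) = -6·(-3)^5 = 1458.

1458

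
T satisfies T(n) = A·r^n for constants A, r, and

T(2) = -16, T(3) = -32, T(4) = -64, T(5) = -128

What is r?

Consecutive ratio: -32/(-16) = 2, and -64/(-32) = 2, so r = 2.
Then A·2^2 = -16 gives A = -4, and T(n) = -4·2^n.

2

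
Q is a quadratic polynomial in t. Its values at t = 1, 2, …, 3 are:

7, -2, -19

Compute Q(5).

-77

Write Q(t) = at² + bt + c; the 3 given values yield a linear system in the 3 coefficients.
Solving, Q(t) = -4t² + 3t + 8.
Then Q(5) = -77.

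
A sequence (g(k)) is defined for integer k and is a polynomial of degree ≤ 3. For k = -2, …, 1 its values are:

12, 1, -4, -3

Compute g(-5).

First differences: -11, -5, 1. Second differences: 6, 6.
Level-2 differences are constant, so g has degree 2.
Fitting a degree-2 polynomial gives g(k) = 3k² - 2k - 4.
Then g(-5) = 81.

81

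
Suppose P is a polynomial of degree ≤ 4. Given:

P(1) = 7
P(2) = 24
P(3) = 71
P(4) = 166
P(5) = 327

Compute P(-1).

-9

Write P(k) = ak^4 + bk³ + ck² + dk + e; the 5 given values yield a linear system in the 5 coefficients.
Solving, the leading coefficient vanishes, and P(k) = 3k³ - 3k² + 5k + 2.
Then P(-1) = -9.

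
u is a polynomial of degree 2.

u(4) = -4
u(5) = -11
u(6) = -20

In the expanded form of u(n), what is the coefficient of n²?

-1

Write u(n) = an² + bn + c; the 3 given values yield a linear system in the 3 coefficients.
Solving, u(n) = -n² + 2n + 4.
The coefficient of n² is -1.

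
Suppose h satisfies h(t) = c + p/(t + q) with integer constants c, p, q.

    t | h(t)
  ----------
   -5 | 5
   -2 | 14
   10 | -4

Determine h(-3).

9

(h(t) − c)(t + q) = p for each data point; the three points give a linear system in c and q, then p follows.
Solving: c = -1, q = 0, p = -30, so h(t) = -1 − 30/(t + 0).
Then h(-3) = -1 − 30/(-3) = 9.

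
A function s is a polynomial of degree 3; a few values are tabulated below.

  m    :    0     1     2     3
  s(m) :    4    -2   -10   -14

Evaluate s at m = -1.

2

Write s(m) = am³ + bm² + cm + d; the 4 given values yield a linear system in the 4 coefficients.
Solving, s(m) = m³ - 4m² - 3m + 4.
Then s(-1) = 2.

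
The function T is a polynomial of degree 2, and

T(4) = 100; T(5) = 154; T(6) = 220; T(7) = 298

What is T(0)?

4

First differences: 54, 66, 78. Second differences: 12, 12.
Level-2 differences are constant, so T has degree 2.
Fitting a degree-2 polynomial gives T(m) = 6m² + 4.
The constant term is T(0) = 4.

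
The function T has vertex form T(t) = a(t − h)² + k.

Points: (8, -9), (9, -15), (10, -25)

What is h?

7

First differences -6, -10; second difference -4 = 2a, so a = -2.
Expanding, the t-coefficient is −2ah = 4h; matching it to the data gives h = 7, and then k = -7.
So T(t) = -2(t − 7)² − 7.
Hence h = 7.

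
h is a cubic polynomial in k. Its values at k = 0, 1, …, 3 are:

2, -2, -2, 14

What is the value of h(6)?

278

Write h(k) = ak³ + bk² + ck + d; the 4 given values yield a linear system in the 4 coefficients.
Solving, h(k) = 2k³ - 4k² - 2k + 2.
Then h(6) = 278.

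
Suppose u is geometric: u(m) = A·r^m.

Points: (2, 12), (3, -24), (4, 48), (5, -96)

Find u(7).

-384

Consecutive ratio: -24/12 = -2, and 48/(-24) = -2, so r = -2.
Then A·(-2)^2 = 12 gives A = 3, and u(m) = 3·(-2)^m.
u(7) = 3·(-2)^7 = -384.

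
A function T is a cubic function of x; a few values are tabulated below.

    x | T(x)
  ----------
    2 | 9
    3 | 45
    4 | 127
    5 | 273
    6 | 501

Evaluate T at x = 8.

1275

First differences: 36, 82, 146, 228. Second differences: 46, 64, 82. Third differences: 18, 18.
Level-3 differences are constant, so T has degree 3.
Fitting a degree-3 polynomial gives T(x) = 3x³ - 4x² - x + 3.
Then T(8) = 1275.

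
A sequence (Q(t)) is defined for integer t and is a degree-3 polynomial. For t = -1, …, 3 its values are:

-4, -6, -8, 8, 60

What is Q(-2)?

Write Q(t) = at³ + bt² + ct + d; the 5 given values yield a linear system in the 4 coefficients.
Solving, Q(t) = 3t³ - 5t - 6.
Then Q(-2) = -20.

-20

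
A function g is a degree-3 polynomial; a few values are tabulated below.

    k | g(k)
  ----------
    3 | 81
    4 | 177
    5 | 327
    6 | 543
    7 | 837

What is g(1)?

3

First differences: 96, 150, 216, 294. Second differences: 54, 66, 78. Third differences: 12, 12.
Level-3 differences are constant, so g has degree 3.
Fitting a degree-3 polynomial gives g(k) = 2k³ + 3k² + k - 3.
Then g(1) = 3.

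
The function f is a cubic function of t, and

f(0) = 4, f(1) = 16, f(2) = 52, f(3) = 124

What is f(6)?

676

Write f(t) = at³ + bt² + ct + d; the 4 given values yield a linear system in the 4 coefficients.
Solving, f(t) = 2t³ + 6t² + 4t + 4.
Then f(6) = 676.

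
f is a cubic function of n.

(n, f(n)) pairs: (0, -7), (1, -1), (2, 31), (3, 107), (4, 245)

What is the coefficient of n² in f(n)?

4

Write f(n) = an³ + bn² + cn + d; the 5 given values yield a linear system in the 4 coefficients.
Solving, f(n) = 3n³ + 4n² - n - 7.
The coefficient of n² is 4.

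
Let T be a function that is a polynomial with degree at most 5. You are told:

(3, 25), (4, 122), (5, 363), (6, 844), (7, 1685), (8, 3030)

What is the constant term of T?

First differences: 97, 241, 481, 841, 1345. Second differences: 144, 240, 360, 504. Third differences: 96, 120, 144. Fourth differences: 24, 24.
Level-4 differences are constant, so T has degree 4.
Fitting a degree-4 polynomial gives T(n) = n^4 - 2n³ - n² + 3n - 2.
The constant term is T(0) = -2.

-2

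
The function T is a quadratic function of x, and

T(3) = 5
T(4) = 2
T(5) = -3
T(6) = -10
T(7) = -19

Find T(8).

-30

First differences: -3, -5, -7, -9. Second differences: -2, -2, -2.
Level-2 differences are constant, so T has degree 2.
Fitting a degree-2 polynomial gives T(x) = -x² + 4x + 2.
Then T(8) = -30.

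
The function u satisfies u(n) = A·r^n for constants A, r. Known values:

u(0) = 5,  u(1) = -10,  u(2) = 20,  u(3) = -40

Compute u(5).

Consecutive ratio: -10/5 = -2, and 20/(-10) = -2, so r = -2.
Then A·(-2)^0 = 5 gives A = 5, and u(n) = 5·(-2)^n.
u(5) = 5·(-2)^5 = -160.

-160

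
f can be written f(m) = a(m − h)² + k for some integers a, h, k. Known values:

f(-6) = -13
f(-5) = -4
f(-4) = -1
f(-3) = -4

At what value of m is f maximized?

-4

First differences 9, 3, -3; second difference -6 = 2a, so a = -3.
Expanding, the m-coefficient is −2ah = 6h; matching it to the data gives h = -4, and then k = -1.
So f(m) = -3(m + 4)² − 1.
Hence h = -4.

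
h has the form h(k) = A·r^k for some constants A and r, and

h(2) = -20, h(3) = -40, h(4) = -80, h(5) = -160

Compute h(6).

Consecutive ratio: -40/(-20) = 2, and -80/(-40) = 2, so r = 2.
Then A·2^2 = -20 gives A = -5, and h(k) = -5·2^k.
h(6) = -5·2^6 = -320.

-320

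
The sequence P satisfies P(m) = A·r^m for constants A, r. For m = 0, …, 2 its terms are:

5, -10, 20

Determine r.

-2

Consecutive ratio: -10/5 = -2, and 20/(-10) = -2, so r = -2.
Then A·(-2)^0 = 5 gives A = 5, and P(m) = 5·(-2)^m.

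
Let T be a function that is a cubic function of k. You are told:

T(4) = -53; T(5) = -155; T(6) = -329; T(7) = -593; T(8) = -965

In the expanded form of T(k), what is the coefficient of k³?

First differences: -102, -174, -264, -372. Second differences: -72, -90, -108. Third differences: -18, -18.
Level-3 differences are constant, so T has degree 3.
Fitting a degree-3 polynomial gives T(k) = -3k³ + 9k² - 5.
The coefficient of k³ is -3.

-3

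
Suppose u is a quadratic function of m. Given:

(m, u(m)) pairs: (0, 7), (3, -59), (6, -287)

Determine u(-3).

Write u(m) = am² + bm + c; the 3 given values yield a linear system in the 3 coefficients.
Solving, u(m) = -9m² + 5m + 7.
Then u(-3) = -89.

-89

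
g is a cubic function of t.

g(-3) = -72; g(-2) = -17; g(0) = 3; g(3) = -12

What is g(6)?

Write g(t) = at³ + bt² + ct + d; the 4 given values yield a linear system in the 4 coefficients.
Solving, g(t) = 2t³ - 5t² - 8t + 3.
Then g(6) = 207.

207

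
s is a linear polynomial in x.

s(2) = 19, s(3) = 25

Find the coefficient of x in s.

6

Write s(x) = ax + b; the 2 given values yield a linear system in the 2 coefficients.
Solving, s(x) = 6x + 7.
The coefficient of x is 6.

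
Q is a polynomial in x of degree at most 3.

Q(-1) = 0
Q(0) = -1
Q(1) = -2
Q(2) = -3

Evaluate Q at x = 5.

Write Q(x) = ax³ + bx² + cx + d; the 4 given values yield a linear system in the 4 coefficients.
Solving, the top 2 coefficients vanish, and Q(x) = -x - 1.
Then Q(5) = -6.

-6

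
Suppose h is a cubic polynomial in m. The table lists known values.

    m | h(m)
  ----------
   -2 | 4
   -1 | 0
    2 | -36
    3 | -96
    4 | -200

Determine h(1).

-8

Write h(m) = am³ + bm² + cm + d; the 5 given values yield a linear system in the 4 coefficients.
Solving, h(m) = -2m³ - 4m² - 2m.
Then h(1) = -8.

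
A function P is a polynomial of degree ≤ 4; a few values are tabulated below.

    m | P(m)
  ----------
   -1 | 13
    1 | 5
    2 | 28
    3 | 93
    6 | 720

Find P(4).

218

Write P(m) = am^4 + bm³ + cm² + dm + e; the 5 given values yield a linear system in the 5 coefficients.
Solving, the leading coefficient vanishes, and P(m) = 3m³ + 3m² - 7m + 6.
Then P(4) = 218.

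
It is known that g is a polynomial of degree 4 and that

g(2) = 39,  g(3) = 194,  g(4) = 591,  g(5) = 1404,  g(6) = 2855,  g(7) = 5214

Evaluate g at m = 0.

First differences: 155, 397, 813, 1451, 2359. Second differences: 242, 416, 638, 908. Third differences: 174, 222, 270. Fourth differences: 48, 48.
Level-4 differences are constant, so g has degree 4.
Fitting a degree-4 polynomial gives g(m) = 2m^4 + m³ + 2m² - 4m - 1.
Then g(0) = -1.

-1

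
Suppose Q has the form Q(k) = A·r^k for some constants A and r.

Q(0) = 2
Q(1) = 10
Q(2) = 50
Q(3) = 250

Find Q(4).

Consecutive ratio: 10/2 = 5, and 50/10 = 5, so r = 5.
Then A·5^0 = 2 gives A = 2, and Q(k) = 2·5^k.
Q(4) = 2·5^4 = 1250.

1250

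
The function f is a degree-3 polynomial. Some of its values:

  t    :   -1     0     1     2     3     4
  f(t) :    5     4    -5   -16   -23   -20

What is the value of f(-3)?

-41

Write f(t) = at³ + bt² + ct + d; the 6 given values yield a linear system in the 4 coefficients.
Solving, f(t) = t³ - 4t² - 6t + 4.
Then f(-3) = -41.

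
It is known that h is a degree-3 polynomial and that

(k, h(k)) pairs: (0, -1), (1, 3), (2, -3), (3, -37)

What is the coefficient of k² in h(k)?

Write h(k) = ak³ + bk² + ck + d; the 4 given values yield a linear system in the 4 coefficients.
Solving, h(k) = -3k³ + 4k² + 3k - 1.
The coefficient of k² is 4.

4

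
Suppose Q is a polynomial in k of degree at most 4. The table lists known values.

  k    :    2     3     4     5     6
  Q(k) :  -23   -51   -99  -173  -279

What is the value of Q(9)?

Write Q(k) = ak^4 + bk³ + ck² + dk + e; the 5 given values yield a linear system in the 5 coefficients.
Solving, the leading coefficient vanishes, and Q(k) = -k³ - k² - 4k - 3.
Then Q(9) = -849.

-849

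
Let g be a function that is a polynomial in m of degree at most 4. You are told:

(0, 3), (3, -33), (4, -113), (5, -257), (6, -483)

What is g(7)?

-809

Write g(m) = am^4 + bm³ + cm² + dm + e; the 5 given values yield a linear system in the 5 coefficients.
Solving, the leading coefficient vanishes, and g(m) = -3m³ + 4m² + 3m + 3.
Then g(7) = -809.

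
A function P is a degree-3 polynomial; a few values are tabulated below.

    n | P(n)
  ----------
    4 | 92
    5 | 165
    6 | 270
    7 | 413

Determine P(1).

Write P(n) = an³ + bn² + cn + d; the 4 given values yield a linear system in the 4 coefficients.
Solving, P(n) = n³ + n² + 3n.
Then P(1) = 5.

5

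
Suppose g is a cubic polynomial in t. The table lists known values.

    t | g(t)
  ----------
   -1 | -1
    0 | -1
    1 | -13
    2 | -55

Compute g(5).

Write g(t) = at³ + bt² + ct + d; the 4 given values yield a linear system in the 4 coefficients.
Solving, g(t) = -3t³ - 6t² - 3t - 1.
Then g(5) = -541.

-541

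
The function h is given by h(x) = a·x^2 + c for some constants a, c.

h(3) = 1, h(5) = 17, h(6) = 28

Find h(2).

-4

From h(3) = 1 and h(5) = 17: 9a + c = 1 and 25a + c = 17.
Subtracting: 16a = 16, so a = 1; then c = 1 − 1·9 = -8.
So h(x) = 1x² − 8, and h(2) = -4.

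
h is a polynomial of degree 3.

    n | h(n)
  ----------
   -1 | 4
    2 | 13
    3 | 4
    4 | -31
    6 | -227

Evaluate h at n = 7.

-412

Write h(n) = an³ + bn² + cn + d; the 5 given values yield a linear system in the 4 coefficients.
Solving, h(n) = -2n³ + 5n² + 4n + 1.
Then h(7) = -412.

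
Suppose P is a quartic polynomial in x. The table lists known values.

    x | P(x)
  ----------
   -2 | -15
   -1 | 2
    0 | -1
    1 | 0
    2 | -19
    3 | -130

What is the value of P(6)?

-2455

First differences: 17, -3, 1, -19, -111. Second differences: -20, 4, -20, -92. Third differences: 24, -24, -72. Fourth differences: -48, -48.
Level-4 differences are constant, so P has degree 4.
Fitting a degree-4 polynomial gives P(x) = -2x^4 + 4x² - x - 1.
Then P(6) = -2455.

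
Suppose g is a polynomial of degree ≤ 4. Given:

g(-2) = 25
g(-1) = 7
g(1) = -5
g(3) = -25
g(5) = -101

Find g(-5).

199

Write g(t) = at^4 + bt³ + ct² + dt + e; the 5 given values yield a linear system in the 5 coefficients.
Solving, the leading coefficient vanishes, and g(t) = -t³ + 2t² - 5t - 1.
Then g(-5) = 199.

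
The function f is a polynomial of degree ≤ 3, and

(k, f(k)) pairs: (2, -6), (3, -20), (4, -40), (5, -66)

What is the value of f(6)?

-98

Write f(k) = ak³ + bk² + ck + d; the 4 given values yield a linear system in the 4 coefficients.
Solving, the leading coefficient vanishes, and f(k) = -3k² + k + 4.
Then f(6) = -98.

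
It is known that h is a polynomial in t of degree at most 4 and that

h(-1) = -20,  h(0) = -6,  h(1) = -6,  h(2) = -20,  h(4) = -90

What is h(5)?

Write h(t) = at^4 + bt³ + ct² + dt + e; the 5 given values yield a linear system in the 5 coefficients.
Solving, the top 2 coefficients vanish, and h(t) = -7t² + 7t - 6.
Then h(5) = -146.

-146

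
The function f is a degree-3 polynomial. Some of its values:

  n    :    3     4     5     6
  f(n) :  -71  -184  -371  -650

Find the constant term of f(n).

4

Write f(n) = an³ + bn² + cn + d; the 4 given values yield a linear system in the 4 coefficients.
Solving, f(n) = -3n³ - n² + 5n + 4.
The constant term is f(0) = 4.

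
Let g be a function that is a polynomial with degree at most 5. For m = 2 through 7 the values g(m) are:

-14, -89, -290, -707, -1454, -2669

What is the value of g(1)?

1

First differences: -75, -201, -417, -747, -1215. Second differences: -126, -216, -330, -468. Third differences: -90, -114, -138. Fourth differences: -24, -24.
Level-4 differences are constant, so g has degree 4.
Fitting a degree-4 polynomial gives g(m) = -m^4 - m³ + m² + 4m - 2.
Then g(1) = 1.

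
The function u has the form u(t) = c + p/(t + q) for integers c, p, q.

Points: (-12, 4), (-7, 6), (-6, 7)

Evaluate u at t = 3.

-2

(u(t) − c)(t + q) = p for each data point; the three points give a linear system in c and q, then p follows.
Solving: c = 2, q = 2, p = -20, so u(t) = 2 − 20/(t + 2).
Then u(3) = 2 − 20/5 = -2.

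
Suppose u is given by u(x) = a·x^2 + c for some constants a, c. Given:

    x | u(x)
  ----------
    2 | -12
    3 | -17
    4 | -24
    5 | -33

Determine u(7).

From u(2) = -12 and u(3) = -17: 4a + c = -12 and 9a + c = -17.
Subtracting: 5a = -5, so a = -1; then c = -12 − (-1)·4 = -8.
So u(x) = -1x² − 8, and u(7) = -57.

-57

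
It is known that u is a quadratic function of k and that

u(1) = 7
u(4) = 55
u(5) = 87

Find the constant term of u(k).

7

Write u(k) = ak² + bk + c; the 3 given values yield a linear system in the 3 coefficients.
Solving, u(k) = 4k² - 4k + 7.
The constant term is u(0) = 7.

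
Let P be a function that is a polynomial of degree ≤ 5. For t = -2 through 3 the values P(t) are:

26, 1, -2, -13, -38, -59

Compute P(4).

-34

First differences: -25, -3, -11, -25, -21. Second differences: 22, -8, -14, 4. Third differences: -30, -6, 18. Fourth differences: 24, 24.
Level-4 differences are constant, so P has degree 4.
Fitting a degree-4 polynomial gives P(t) = t^4 - 3t³ - 5t² - 4t - 2.
Then P(4) = -34.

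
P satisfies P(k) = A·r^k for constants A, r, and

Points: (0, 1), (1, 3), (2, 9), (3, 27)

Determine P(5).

Consecutive ratio: 3/1 = 3, and 9/3 = 3, so r = 3.
Then A·3^0 = 1 gives A = 1, and P(k) = 1·3^k.
P(5) = 1·3^5 = 243.

243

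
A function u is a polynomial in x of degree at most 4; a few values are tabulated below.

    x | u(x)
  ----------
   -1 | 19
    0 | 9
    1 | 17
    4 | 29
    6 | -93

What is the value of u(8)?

-431

Write u(x) = ax^4 + bx³ + cx² + dx + e; the 5 given values yield a linear system in the 5 coefficients.
Solving, the leading coefficient vanishes, and u(x) = -2x³ + 9x² + x + 9.
Then u(8) = -431.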